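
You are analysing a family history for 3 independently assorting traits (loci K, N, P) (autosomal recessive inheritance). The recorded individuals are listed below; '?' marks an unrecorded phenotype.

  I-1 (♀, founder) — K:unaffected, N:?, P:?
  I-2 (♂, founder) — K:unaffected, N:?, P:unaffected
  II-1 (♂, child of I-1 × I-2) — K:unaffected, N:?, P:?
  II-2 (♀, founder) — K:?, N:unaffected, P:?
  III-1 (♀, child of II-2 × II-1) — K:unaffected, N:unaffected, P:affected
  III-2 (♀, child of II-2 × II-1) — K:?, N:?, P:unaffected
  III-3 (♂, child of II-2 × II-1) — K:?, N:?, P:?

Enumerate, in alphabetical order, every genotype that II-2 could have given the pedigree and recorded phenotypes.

K/I-1 un ·: KK|Kk
K/I-2 un ·: KK|Kk
K/II-1 un I-1×I-2: KK|Kk
K/II-2 ? ·: KK|Kk|kk
K/III-1 un II-2×II-1: KK|Kk
K/III-2 ? II-2×II-1: KK|Kk|kk
K/III-3 ? II-2×II-1: KK|Kk|kk
⇒ K over [I-1,I-2,II-1,II-2,III-1,III-2,III-3]: 130 consistent
N/I-1 ? ·: NN|Nn|nn
N/I-2 ? ·: NN|Nn|nn
N/II-1 ? I-1×I-2: NN|Nn|nn
N/II-2 un ·: NN|Nn
N/III-1 un II-2×II-1: NN|Nn
N/III-2 ? II-2×II-1: NN|Nn|nn
N/III-3 ? II-2×II-1: NN|Nn|nn
⇒ N over [I-1,I-2,II-1,II-2,III-1,III-2,III-3]: 238 consistent
P/I-1 ? ·: PP|Pp|pp
P/I-2 un ·: PP|Pp
P/II-1 ? I-1×I-2: Pp|pp
P/II-2 ? ·: Pp|pp
P/III-1 aff II-2×II-1: pp
P/III-2 un II-2×II-1: PP|Pp
P/III-3 ? II-2×II-1: PP|Pp|pp
⇒ P over [I-1,I-2,II-1,II-2,III-1,III-2,III-3]: 44 consistent

II-2 ∈ {KK NN Pp, KK NN pp, KK Nn Pp, KK Nn pp, Kk NN Pp, Kk NN pp, Kk Nn Pp, Kk Nn pp, kk NN Pp, kk NN pp, kk Nn Pp, kk Nn pp}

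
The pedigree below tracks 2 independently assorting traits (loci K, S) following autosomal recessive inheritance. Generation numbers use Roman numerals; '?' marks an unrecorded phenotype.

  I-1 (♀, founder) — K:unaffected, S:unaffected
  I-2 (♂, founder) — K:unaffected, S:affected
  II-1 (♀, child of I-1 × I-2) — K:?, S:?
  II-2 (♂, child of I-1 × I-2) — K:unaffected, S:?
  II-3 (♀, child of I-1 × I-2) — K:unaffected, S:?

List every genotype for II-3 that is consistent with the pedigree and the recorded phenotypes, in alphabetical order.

II-3 ∈ {KK Ss, KK ss, Kk Ss, Kk ss}

K/I-1 un ·: KK|Kk
K/I-2 un ·: KK|Kk
K/II-1 ? I-1×I-2: KK|Kk|kk
K/II-2 un I-1×I-2: KK|Kk
K/II-3 un I-1×I-2: KK|Kk
⇒ K over [I-1,I-2,II-1,II-2,II-3]: 29 consistent
S/I-1 un ·: SS|Ss
S/I-2 aff ·: ss
S/II-1 ? I-1×I-2: Ss|ss
S/II-2 ? I-1×I-2: Ss|ss
S/II-3 ? I-1×I-2: Ss|ss
⇒ S over [I-1,I-2,II-1,II-2,II-3]: 9 consistent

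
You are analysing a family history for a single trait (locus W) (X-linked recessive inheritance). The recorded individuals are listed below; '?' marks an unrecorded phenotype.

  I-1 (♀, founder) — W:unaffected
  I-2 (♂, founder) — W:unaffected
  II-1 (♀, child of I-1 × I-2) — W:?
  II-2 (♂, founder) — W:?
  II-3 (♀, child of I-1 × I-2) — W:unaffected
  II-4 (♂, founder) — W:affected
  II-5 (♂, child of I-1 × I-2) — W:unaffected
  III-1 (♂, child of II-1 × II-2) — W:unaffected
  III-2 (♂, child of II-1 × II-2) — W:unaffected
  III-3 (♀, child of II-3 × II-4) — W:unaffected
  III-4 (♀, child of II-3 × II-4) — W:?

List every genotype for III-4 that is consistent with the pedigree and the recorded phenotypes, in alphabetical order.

III-4 ∈ {X^WX^w, X^wX^w}

W/I-1 un ·: X^WX^W|X^WX^w
W/I-2 un ·: X^WY
W/II-1 ? I-1×I-2: X^WX^W|X^WX^w
W/II-2 ? ·: X^WY|X^wY
W/II-3 un I-1×I-2: X^WX^W|X^WX^w
W/II-4 aff ·: X^wY
W/II-5 un I-1×I-2: X^WY
W/III-1 un II-1×II-2: X^WY
W/III-2 un II-1×II-2: X^WY
W/III-3 un II-3×II-4: X^WX^w
W/III-4 ? II-3×II-4: X^WX^w|X^wX^w
⇒ W over [I-1,I-2,II-1,II-2,II-3,II-4,II-5,III-1,III-2,III-3,III-4]: 14 consistent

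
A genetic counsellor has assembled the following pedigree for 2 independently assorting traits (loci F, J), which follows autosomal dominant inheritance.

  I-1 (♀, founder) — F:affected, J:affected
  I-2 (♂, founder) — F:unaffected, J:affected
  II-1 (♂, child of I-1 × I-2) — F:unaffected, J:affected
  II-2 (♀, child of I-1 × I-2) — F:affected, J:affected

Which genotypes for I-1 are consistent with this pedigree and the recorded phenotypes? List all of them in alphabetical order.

F/I-1 aff ·: Ff
F/I-2 un ·: ff
F/II-1 un I-1×I-2: ff
F/II-2 aff I-1×I-2: Ff
⇒ F over [I-1,I-2,II-1,II-2]: 1 consistent
J/I-1 aff ·: Jj|JJ
J/I-2 aff ·: Jj|JJ
J/II-1 aff I-1×I-2: Jj|JJ
J/II-2 aff I-1×I-2: Jj|JJ
⇒ J over [I-1,I-2,II-1,II-2]: 13 consistent

I-1 ∈ {Ff JJ, Ff Jj}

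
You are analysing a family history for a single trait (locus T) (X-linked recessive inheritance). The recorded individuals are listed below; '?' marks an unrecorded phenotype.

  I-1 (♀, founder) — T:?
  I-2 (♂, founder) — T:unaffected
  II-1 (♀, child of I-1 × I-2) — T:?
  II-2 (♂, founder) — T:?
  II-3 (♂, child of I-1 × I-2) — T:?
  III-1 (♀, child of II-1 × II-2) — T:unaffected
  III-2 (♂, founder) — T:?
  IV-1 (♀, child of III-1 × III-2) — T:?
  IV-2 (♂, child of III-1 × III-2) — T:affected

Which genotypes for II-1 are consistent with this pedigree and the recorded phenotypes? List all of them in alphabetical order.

T/I-1 ? ·: X^TX^T|X^TX^t|X^tX^t
T/I-2 un ·: X^TY
T/II-1 ? I-1×I-2: X^TX^T|X^TX^t
T/II-2 ? ·: X^TY|X^tY
T/II-3 ? I-1×I-2: X^TY|X^tY
T/III-1 un II-1×II-2: X^TX^t
T/III-2 ? ·: X^TY|X^tY
T/IV-1 ? III-1×III-2: X^TX^T|X^TX^t|X^tX^t
T/IV-2 aff III-1×III-2: X^tY
⇒ T over [I-1,I-2,II-1,II-2,II-3,III-1,III-2,IV-1,IV-2]: 36 consistent

II-1 ∈ {X^TX^T, X^TX^t}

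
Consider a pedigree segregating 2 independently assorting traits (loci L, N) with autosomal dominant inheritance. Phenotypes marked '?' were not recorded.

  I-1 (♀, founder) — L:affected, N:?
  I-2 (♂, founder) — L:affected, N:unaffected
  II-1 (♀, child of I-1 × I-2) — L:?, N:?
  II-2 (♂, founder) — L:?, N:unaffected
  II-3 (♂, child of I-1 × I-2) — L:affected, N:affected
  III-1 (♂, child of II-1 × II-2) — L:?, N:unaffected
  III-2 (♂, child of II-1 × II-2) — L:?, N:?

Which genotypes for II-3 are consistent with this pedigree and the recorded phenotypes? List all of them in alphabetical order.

II-3 ∈ {LL Nn, Ll Nn}

L/I-1 aff ·: Ll|LL
L/I-2 aff ·: Ll|LL
L/II-1 ? I-1×I-2: ll|Ll|LL
L/II-2 ? ·: ll|Ll|LL
L/II-3 aff I-1×I-2: Ll|LL
L/III-1 ? II-1×II-2: ll|Ll|LL
L/III-2 ? II-1×II-2: ll|Ll|LL
⇒ L over [I-1,I-2,II-1,II-2,II-3,III-1,III-2]: 156 consistent
N/I-1 ? ·: Nn|NN
N/I-2 un ·: nn
N/II-1 ? I-1×I-2: nn|Nn
N/II-2 un ·: nn
N/II-3 aff I-1×I-2: Nn
N/III-1 un II-1×II-2: nn
N/III-2 ? II-1×II-2: nn|Nn
⇒ N over [I-1,I-2,II-1,II-2,II-3,III-1,III-2]: 5 consistent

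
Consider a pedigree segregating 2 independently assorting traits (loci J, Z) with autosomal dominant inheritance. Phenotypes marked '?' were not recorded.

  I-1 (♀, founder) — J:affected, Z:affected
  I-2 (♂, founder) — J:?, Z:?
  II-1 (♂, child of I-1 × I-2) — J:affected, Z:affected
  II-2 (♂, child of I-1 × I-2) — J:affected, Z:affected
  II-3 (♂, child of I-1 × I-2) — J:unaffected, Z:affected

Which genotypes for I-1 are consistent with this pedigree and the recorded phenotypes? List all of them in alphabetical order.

I-1 ∈ {Jj ZZ, Jj Zz}

J/I-1 aff ·: Jj
J/I-2 ? ·: jj|Jj
J/II-1 aff I-1×I-2: Jj|JJ
J/II-2 aff I-1×I-2: Jj|JJ
J/II-3 un I-1×I-2: jj
⇒ J over [I-1,I-2,II-1,II-2,II-3]: 5 consistent
Z/I-1 aff ·: Zz|ZZ
Z/I-2 ? ·: zz|Zz|ZZ
Z/II-1 aff I-1×I-2: Zz|ZZ
Z/II-2 aff I-1×I-2: Zz|ZZ
Z/II-3 aff I-1×I-2: Zz|ZZ
⇒ Z over [I-1,I-2,II-1,II-2,II-3]: 27 consistent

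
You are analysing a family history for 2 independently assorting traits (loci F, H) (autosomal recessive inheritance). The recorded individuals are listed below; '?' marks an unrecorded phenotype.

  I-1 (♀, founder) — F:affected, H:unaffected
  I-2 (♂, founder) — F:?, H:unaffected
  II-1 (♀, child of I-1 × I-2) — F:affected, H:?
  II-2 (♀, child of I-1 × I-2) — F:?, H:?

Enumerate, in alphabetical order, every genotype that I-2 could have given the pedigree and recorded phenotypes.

I-2 ∈ {Ff HH, Ff Hh, ff HH, ff Hh}

F/I-1 aff ·: ff
F/I-2 ? ·: Ff|ff
F/II-1 aff I-1×I-2: ff
F/II-2 ? I-1×I-2: Ff|ff
⇒ F over [I-1,I-2,II-1,II-2]: 3 consistent
H/I-1 un ·: HH|Hh
H/I-2 un ·: HH|Hh
H/II-1 ? I-1×I-2: HH|Hh|hh
H/II-2 ? I-1×I-2: HH|Hh|hh
⇒ H over [I-1,I-2,II-1,II-2]: 18 consistent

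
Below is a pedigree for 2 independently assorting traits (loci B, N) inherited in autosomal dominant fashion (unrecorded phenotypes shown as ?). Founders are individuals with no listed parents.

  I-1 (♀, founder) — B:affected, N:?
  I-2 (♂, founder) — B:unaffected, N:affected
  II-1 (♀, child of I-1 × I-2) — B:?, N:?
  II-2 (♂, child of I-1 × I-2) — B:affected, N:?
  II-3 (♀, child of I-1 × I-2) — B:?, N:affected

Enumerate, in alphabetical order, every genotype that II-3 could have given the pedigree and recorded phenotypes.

II-3 ∈ {Bb NN, Bb Nn, bb NN, bb Nn}

B/I-1 aff ·: Bb|BB
B/I-2 un ·: bb
B/II-1 ? I-1×I-2: bb|Bb
B/II-2 aff I-1×I-2: Bb
B/II-3 ? I-1×I-2: bb|Bb
⇒ B over [I-1,I-2,II-1,II-2,II-3]: 5 consistent
N/I-1 ? ·: nn|Nn|NN
N/I-2 aff ·: Nn|NN
N/II-1 ? I-1×I-2: nn|Nn|NN
N/II-2 ? I-1×I-2: nn|Nn|NN
N/II-3 aff I-1×I-2: Nn|NN
⇒ N over [I-1,I-2,II-1,II-2,II-3]: 40 consistent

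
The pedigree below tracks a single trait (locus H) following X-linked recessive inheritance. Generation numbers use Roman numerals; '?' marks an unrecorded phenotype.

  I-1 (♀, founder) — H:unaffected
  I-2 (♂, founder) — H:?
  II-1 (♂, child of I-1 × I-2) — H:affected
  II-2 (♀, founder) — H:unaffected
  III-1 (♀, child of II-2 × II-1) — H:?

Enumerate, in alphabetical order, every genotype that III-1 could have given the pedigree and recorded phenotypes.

III-1 ∈ {X^HX^h, X^hX^h}

H/I-1 un ·: X^HX^h
H/I-2 ? ·: X^HY|X^hY
H/II-1 aff I-1×I-2: X^hY
H/II-2 un ·: X^HX^H|X^HX^h
H/III-1 ? II-2×II-1: X^HX^h|X^hX^h
⇒ H over [I-1,I-2,II-1,II-2,III-1]: 6 consistent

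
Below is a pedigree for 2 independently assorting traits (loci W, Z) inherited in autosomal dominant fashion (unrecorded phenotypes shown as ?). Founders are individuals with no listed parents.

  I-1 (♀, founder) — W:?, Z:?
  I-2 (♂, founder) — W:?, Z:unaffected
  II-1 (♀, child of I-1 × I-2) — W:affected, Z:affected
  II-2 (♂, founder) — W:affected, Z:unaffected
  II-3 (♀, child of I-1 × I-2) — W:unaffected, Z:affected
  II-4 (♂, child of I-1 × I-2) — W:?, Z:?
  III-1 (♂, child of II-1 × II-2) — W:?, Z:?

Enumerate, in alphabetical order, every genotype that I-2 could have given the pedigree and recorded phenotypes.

W/I-1 ? ·: ww|Ww
W/I-2 ? ·: ww|Ww
W/II-1 aff I-1×I-2: Ww|WW
W/II-2 aff ·: Ww|WW
W/II-3 un I-1×I-2: ww
W/II-4 ? I-1×I-2: ww|Ww|WW
W/III-1 ? II-1×II-2: ww|Ww|WW
⇒ W over [I-1,I-2,II-1,II-2,II-3,II-4,III-1]: 44 consistent
Z/I-1 ? ·: Zz|ZZ
Z/I-2 un ·: zz
Z/II-1 aff I-1×I-2: Zz
Z/II-2 un ·: zz
Z/II-3 aff I-1×I-2: Zz
Z/II-4 ? I-1×I-2: zz|Zz
Z/III-1 ? II-1×II-2: zz|Zz
⇒ Z over [I-1,I-2,II-1,II-2,II-3,II-4,III-1]: 6 consistent

I-2 ∈ {Ww zz, ww zz}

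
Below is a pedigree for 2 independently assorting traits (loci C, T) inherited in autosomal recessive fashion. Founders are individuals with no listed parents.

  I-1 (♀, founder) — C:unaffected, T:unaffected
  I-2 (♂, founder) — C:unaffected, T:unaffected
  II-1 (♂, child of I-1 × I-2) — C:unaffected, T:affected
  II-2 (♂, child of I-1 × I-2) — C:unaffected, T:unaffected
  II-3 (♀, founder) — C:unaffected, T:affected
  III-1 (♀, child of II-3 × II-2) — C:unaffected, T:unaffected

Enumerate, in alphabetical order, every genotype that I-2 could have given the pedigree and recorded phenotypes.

C/I-1 un ·: CC|Cc
C/I-2 un ·: CC|Cc
C/II-1 un I-1×I-2: CC|Cc
C/II-2 un I-1×I-2: CC|Cc
C/II-3 un ·: CC|Cc
C/III-1 un II-3×II-2: CC|Cc
⇒ C over [I-1,I-2,II-1,II-2,II-3,III-1]: 45 consistent
T/I-1 un ·: Tt
T/I-2 un ·: Tt
T/II-1 aff I-1×I-2: tt
T/II-2 un I-1×I-2: TT|Tt
T/II-3 aff ·: tt
T/III-1 un II-3×II-2: Tt
⇒ T over [I-1,I-2,II-1,II-2,II-3,III-1]: 2 consistent

I-2 ∈ {CC Tt, Cc Tt}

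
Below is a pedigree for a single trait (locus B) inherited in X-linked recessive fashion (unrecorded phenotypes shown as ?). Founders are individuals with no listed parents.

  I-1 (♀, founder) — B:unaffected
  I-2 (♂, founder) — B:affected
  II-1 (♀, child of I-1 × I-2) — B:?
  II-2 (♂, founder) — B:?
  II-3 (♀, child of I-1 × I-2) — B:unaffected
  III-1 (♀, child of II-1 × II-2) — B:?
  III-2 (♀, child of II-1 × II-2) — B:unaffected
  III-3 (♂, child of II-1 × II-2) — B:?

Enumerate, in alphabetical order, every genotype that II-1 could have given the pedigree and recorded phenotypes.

B/I-1 un ·: X^BX^B|X^BX^b
B/I-2 aff ·: X^bY
B/II-1 ? I-1×I-2: X^BX^b|X^bX^b
B/II-2 ? ·: X^BY|X^bY
B/II-3 un I-1×I-2: X^BX^b
B/III-1 ? II-1×II-2: X^BX^B|X^BX^b|X^bX^b
B/III-2 un II-1×II-2: X^BX^B|X^BX^b
B/III-3 ? II-1×II-2: X^BY|X^bY
⇒ B over [I-1,I-2,II-1,II-2,II-3,III-1,III-2,III-3]: 25 consistent

II-1 ∈ {X^BX^b, X^bX^b}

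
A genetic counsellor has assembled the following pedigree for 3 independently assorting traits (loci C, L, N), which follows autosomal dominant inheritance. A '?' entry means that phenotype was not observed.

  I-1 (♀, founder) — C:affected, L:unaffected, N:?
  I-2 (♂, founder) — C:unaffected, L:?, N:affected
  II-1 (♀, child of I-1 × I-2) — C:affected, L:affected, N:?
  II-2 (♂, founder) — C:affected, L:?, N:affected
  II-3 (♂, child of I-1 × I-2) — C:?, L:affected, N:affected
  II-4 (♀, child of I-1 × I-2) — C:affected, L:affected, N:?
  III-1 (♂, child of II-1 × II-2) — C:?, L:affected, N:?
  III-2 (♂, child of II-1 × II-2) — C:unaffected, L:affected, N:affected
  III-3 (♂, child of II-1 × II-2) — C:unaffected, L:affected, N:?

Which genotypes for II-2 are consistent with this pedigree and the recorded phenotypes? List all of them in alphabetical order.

C/I-1 aff ·: Cc|CC
C/I-2 un ·: cc
C/II-1 aff I-1×I-2: Cc
C/II-2 aff ·: Cc
C/II-3 ? I-1×I-2: cc|Cc
C/II-4 aff I-1×I-2: Cc
C/III-1 ? II-1×II-2: cc|Cc|CC
C/III-2 un II-1×II-2: cc
C/III-3 un II-1×II-2: cc
⇒ C over [I-1,I-2,II-1,II-2,II-3,II-4,III-1,III-2,III-3]: 9 consistent
L/I-1 un ·: ll
L/I-2 ? ·: Ll|LL
L/II-1 aff I-1×I-2: Ll
L/II-2 ? ·: ll|Ll|LL
L/II-3 aff I-1×I-2: Ll
L/II-4 aff I-1×I-2: Ll
L/III-1 aff II-1×II-2: Ll|LL
L/III-2 aff II-1×II-2: Ll|LL
L/III-3 aff II-1×II-2: Ll|LL
⇒ L over [I-1,I-2,II-1,II-2,II-3,II-4,III-1,III-2,III-3]: 34 consistent
N/I-1 ? ·: nn|Nn|NN
N/I-2 aff ·: Nn|NN
N/II-1 ? I-1×I-2: nn|Nn|NN
N/II-2 aff ·: Nn|NN
N/II-3 aff I-1×I-2: Nn|NN
N/II-4 ? I-1×I-2: nn|Nn|NN
N/III-1 ? II-1×II-2: nn|Nn|NN
N/III-2 aff II-1×II-2: Nn|NN
N/III-3 ? II-1×II-2: nn|Nn|NN
⇒ N over [I-1,I-2,II-1,II-2,II-3,II-4,III-1,III-2,III-3]: 617 consistent

II-2 ∈ {Cc LL NN, Cc LL Nn, Cc Ll NN, Cc Ll Nn, Cc ll NN, Cc ll Nn}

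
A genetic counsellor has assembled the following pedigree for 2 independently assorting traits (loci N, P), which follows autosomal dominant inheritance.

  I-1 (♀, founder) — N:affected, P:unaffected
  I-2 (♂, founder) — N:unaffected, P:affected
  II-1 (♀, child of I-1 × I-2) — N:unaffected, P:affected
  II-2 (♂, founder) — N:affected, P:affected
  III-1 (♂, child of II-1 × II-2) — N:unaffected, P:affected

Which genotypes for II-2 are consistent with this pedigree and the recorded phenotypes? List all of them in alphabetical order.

N/I-1 aff ·: Nn
N/I-2 un ·: nn
N/II-1 un I-1×I-2: nn
N/II-2 aff ·: Nn
N/III-1 un II-1×II-2: nn
⇒ N over [I-1,I-2,II-1,II-2,III-1]: 1 consistent
P/I-1 un ·: pp
P/I-2 aff ·: Pp|PP
P/II-1 aff I-1×I-2: Pp
P/II-2 aff ·: Pp|PP
P/III-1 aff II-1×II-2: Pp|PP
⇒ P over [I-1,I-2,II-1,II-2,III-1]: 8 consistent

II-2 ∈ {Nn PP, Nn Pp}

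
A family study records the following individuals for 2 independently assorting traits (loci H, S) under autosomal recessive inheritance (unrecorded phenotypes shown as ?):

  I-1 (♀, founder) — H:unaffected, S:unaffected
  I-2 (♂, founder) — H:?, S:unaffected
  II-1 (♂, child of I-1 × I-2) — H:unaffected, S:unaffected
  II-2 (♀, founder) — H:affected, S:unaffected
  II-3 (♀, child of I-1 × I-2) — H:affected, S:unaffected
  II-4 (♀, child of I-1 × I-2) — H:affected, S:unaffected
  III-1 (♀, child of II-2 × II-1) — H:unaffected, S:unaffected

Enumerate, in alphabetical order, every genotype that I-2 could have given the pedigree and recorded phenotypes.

H/I-1 un ·: Hh
H/I-2 ? ·: Hh|hh
H/II-1 un I-1×I-2: HH|Hh
H/II-2 aff ·: hh
H/II-3 aff I-1×I-2: hh
H/II-4 aff I-1×I-2: hh
H/III-1 un II-2×II-1: Hh
⇒ H over [I-1,I-2,II-1,II-2,II-3,II-4,III-1]: 3 consistent
S/I-1 un ·: SS|Ss
S/I-2 un ·: SS|Ss
S/II-1 un I-1×I-2: SS|Ss
S/II-2 un ·: SS|Ss
S/II-3 un I-1×I-2: SS|Ss
S/II-4 un I-1×I-2: SS|Ss
S/III-1 un II-2×II-1: SS|Ss
⇒ S over [I-1,I-2,II-1,II-2,II-3,II-4,III-1]: 87 consistent

I-2 ∈ {Hh SS, Hh Ss, hh SS, hh Ss}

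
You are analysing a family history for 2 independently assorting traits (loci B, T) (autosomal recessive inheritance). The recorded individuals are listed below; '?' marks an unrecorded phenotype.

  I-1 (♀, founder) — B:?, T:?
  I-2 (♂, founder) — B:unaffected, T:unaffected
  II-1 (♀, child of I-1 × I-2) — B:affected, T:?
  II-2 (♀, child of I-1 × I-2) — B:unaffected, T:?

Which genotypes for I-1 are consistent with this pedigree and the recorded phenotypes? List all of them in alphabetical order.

I-1 ∈ {Bb TT, Bb Tt, Bb tt, bb TT, bb Tt, bb tt}

B/I-1 ? ·: Bb|bb
B/I-2 un ·: Bb
B/II-1 aff I-1×I-2: bb
B/II-2 un I-1×I-2: BB|Bb
⇒ B over [I-1,I-2,II-1,II-2]: 3 consistent
T/I-1 ? ·: TT|Tt|tt
T/I-2 un ·: TT|Tt
T/II-1 ? I-1×I-2: TT|Tt|tt
T/II-2 ? I-1×I-2: TT|Tt|tt
⇒ T over [I-1,I-2,II-1,II-2]: 23 consistent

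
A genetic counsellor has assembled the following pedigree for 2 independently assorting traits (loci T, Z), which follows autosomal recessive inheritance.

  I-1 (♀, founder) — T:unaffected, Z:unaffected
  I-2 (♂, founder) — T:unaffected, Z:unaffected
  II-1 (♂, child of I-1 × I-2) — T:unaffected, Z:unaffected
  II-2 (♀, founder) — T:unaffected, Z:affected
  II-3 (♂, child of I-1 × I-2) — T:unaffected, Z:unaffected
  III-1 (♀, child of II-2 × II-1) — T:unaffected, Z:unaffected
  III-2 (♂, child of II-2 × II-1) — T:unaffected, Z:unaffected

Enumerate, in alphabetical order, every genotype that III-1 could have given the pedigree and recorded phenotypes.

T/I-1 un ·: TT|Tt
T/I-2 un ·: TT|Tt
T/II-1 un I-1×I-2: TT|Tt
T/II-2 un ·: TT|Tt
T/II-3 un I-1×I-2: TT|Tt
T/III-1 un II-2×II-1: TT|Tt
T/III-2 un II-2×II-1: TT|Tt
⇒ T over [I-1,I-2,II-1,II-2,II-3,III-1,III-2]: 83 consistent
Z/I-1 un ·: ZZ|Zz
Z/I-2 un ·: ZZ|Zz
Z/II-1 un I-1×I-2: ZZ|Zz
Z/II-2 aff ·: zz
Z/II-3 un I-1×I-2: ZZ|Zz
Z/III-1 un II-2×II-1: Zz
Z/III-2 un II-2×II-1: Zz
⇒ Z over [I-1,I-2,II-1,II-2,II-3,III-1,III-2]: 13 consistent

III-1 ∈ {TT Zz, Tt Zz}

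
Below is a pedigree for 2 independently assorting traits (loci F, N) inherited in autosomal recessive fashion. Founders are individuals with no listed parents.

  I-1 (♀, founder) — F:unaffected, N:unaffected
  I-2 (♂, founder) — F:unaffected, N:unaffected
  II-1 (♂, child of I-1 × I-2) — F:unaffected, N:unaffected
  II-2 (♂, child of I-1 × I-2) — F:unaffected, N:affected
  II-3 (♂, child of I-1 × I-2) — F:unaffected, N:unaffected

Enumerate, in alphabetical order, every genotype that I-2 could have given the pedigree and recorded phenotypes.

F/I-1 un ·: FF|Ff
F/I-2 un ·: FF|Ff
F/II-1 un I-1×I-2: FF|Ff
F/II-2 un I-1×I-2: FF|Ff
F/II-3 un I-1×I-2: FF|Ff
⇒ F over [I-1,I-2,II-1,II-2,II-3]: 25 consistent
N/I-1 un ·: Nn
N/I-2 un ·: Nn
N/II-1 un I-1×I-2: NN|Nn
N/II-2 aff I-1×I-2: nn
N/II-3 un I-1×I-2: NN|Nn
⇒ N over [I-1,I-2,II-1,II-2,II-3]: 4 consistent

I-2 ∈ {FF Nn, Ff Nn}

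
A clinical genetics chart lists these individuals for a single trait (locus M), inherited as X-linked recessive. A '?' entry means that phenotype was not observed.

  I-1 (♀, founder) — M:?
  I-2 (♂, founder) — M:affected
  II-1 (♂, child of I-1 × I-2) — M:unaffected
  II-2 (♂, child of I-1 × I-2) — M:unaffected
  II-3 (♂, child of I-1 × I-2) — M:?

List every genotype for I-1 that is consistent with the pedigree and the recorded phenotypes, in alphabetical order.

I-1 ∈ {X^MX^M, X^MX^m}

M/I-1 ? ·: X^MX^M|X^MX^m
M/I-2 aff ·: X^mY
M/II-1 un I-1×I-2: X^MY
M/II-2 un I-1×I-2: X^MY
M/II-3 ? I-1×I-2: X^MY|X^mY
⇒ M over [I-1,I-2,II-1,II-2,II-3]: 3 consistent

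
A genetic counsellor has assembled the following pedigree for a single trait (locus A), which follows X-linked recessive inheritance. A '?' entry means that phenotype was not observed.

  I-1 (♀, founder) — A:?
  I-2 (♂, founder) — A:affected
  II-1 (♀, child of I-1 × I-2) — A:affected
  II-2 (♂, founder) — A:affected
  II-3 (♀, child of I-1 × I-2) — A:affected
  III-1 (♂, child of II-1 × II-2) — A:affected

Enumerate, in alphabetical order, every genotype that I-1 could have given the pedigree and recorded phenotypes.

A/I-1 ? ·: X^AX^a|X^aX^a
A/I-2 aff ·: X^aY
A/II-1 aff I-1×I-2: X^aX^a
A/II-2 aff ·: X^aY
A/II-3 aff I-1×I-2: X^aX^a
A/III-1 aff II-1×II-2: X^aY
⇒ A over [I-1,I-2,II-1,II-2,II-3,III-1]: 2 consistent

I-1 ∈ {X^AX^a, X^aX^a}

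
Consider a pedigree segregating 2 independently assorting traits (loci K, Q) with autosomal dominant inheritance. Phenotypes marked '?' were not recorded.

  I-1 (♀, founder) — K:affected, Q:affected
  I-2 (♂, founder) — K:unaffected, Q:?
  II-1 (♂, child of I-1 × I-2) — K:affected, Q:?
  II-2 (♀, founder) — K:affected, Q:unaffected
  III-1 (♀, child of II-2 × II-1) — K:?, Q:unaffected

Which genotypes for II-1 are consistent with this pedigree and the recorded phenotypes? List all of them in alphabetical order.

II-1 ∈ {Kk Qq, Kk qq}

K/I-1 aff ·: Kk|KK
K/I-2 un ·: kk
K/II-1 aff I-1×I-2: Kk
K/II-2 aff ·: Kk|KK
K/III-1 ? II-2×II-1: kk|Kk|KK
⇒ K over [I-1,I-2,II-1,II-2,III-1]: 10 consistent
Q/I-1 aff ·: Qq|QQ
Q/I-2 ? ·: qq|Qq|QQ
Q/II-1 ? I-1×I-2: qq|Qq
Q/II-2 un ·: qq
Q/III-1 un II-2×II-1: qq
⇒ Q over [I-1,I-2,II-1,II-2,III-1]: 7 consistent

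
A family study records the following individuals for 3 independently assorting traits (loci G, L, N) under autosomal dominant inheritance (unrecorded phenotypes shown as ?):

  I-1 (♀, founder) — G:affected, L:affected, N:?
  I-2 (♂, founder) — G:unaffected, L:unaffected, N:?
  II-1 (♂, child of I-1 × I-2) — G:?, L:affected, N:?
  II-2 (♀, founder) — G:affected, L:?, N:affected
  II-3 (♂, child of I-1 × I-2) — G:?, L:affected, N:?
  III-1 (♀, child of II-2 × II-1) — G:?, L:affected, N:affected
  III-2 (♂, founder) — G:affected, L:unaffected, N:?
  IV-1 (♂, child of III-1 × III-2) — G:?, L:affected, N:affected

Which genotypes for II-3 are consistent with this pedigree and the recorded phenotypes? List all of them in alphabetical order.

G/I-1 aff ·: Gg|GG
G/I-2 un ·: gg
G/II-1 ? I-1×I-2: gg|Gg
G/II-2 aff ·: Gg|GG
G/II-3 ? I-1×I-2: gg|Gg
G/III-1 ? II-2×II-1: gg|Gg|GG
G/III-2 aff ·: Gg|GG
G/IV-1 ? III-1×III-2: gg|Gg|GG
⇒ G over [I-1,I-2,II-1,II-2,II-3,III-1,III-2,IV-1]: 83 consistent
L/I-1 aff ·: Ll|LL
L/I-2 un ·: ll
L/II-1 aff I-1×I-2: Ll
L/II-2 ? ·: ll|Ll|LL
L/II-3 aff I-1×I-2: Ll
L/III-1 aff II-2×II-1: Ll|LL
L/III-2 un ·: ll
L/IV-1 aff III-1×III-2: Ll
⇒ L over [I-1,I-2,II-1,II-2,II-3,III-1,III-2,IV-1]: 10 consistent
N/I-1 ? ·: nn|Nn|NN
N/I-2 ? ·: nn|Nn|NN
N/II-1 ? I-1×I-2: nn|Nn|NN
N/II-2 aff ·: Nn|NN
N/II-3 ? I-1×I-2: nn|Nn|NN
N/III-1 aff II-2×II-1: Nn|NN
N/III-2 ? ·: nn|Nn|NN
N/IV-1 aff III-1×III-2: Nn|NN
⇒ N over [I-1,I-2,II-1,II-2,II-3,III-1,III-2,IV-1]: 418 consistent

II-3 ∈ {Gg Ll NN, Gg Ll Nn, Gg Ll nn, gg Ll NN, gg Ll Nn, gg Ll nn}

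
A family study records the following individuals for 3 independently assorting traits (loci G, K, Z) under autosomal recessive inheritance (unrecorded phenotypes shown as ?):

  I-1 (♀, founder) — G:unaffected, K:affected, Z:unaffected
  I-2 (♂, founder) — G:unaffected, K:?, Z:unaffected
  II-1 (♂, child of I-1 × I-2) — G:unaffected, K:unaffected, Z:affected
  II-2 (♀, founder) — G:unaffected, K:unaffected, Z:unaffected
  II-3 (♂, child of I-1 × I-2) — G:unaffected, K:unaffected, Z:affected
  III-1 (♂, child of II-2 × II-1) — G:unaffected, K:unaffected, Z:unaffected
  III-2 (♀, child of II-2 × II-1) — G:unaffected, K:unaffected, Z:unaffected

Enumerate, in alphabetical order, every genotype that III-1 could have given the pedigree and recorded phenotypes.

G/I-1 un ·: GG|Gg
G/I-2 un ·: GG|Gg
G/II-1 un I-1×I-2: GG|Gg
G/II-2 un ·: GG|Gg
G/II-3 un I-1×I-2: GG|Gg
G/III-1 un II-2×II-1: GG|Gg
G/III-2 un II-2×II-1: GG|Gg
⇒ G over [I-1,I-2,II-1,II-2,II-3,III-1,III-2]: 83 consistent
K/I-1 aff ·: kk
K/I-2 ? ·: KK|Kk
K/II-1 un I-1×I-2: Kk
K/II-2 un ·: KK|Kk
K/II-3 un I-1×I-2: Kk
K/III-1 un II-2×II-1: KK|Kk
K/III-2 un II-2×II-1: KK|Kk
⇒ K over [I-1,I-2,II-1,II-2,II-3,III-1,III-2]: 16 consistent
Z/I-1 un ·: Zz
Z/I-2 un ·: Zz
Z/II-1 aff I-1×I-2: zz
Z/II-2 un ·: ZZ|Zz
Z/II-3 aff I-1×I-2: zz
Z/III-1 un II-2×II-1: Zz
Z/III-2 un II-2×II-1: Zz
⇒ Z over [I-1,I-2,II-1,II-2,II-3,III-1,III-2]: 2 consistent

III-1 ∈ {GG KK Zz, GG Kk Zz, Gg KK Zz, Gg Kk Zz}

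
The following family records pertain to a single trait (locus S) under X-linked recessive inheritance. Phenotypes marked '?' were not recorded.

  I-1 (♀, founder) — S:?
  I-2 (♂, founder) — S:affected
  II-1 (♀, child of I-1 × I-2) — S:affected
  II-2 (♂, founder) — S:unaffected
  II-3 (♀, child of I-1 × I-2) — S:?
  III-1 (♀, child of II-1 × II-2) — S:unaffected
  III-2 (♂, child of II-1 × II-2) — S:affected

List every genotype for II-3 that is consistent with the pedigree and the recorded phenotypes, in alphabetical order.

II-3 ∈ {X^SX^s, X^sX^s}

S/I-1 ? ·: X^SX^s|X^sX^s
S/I-2 aff ·: X^sY
S/II-1 aff I-1×I-2: X^sX^s
S/II-2 un ·: X^SY
S/II-3 ? I-1×I-2: X^SX^s|X^sX^s
S/III-1 un II-1×II-2: X^SX^s
S/III-2 aff II-1×II-2: X^sY
⇒ S over [I-1,I-2,II-1,II-2,II-3,III-1,III-2]: 3 consistent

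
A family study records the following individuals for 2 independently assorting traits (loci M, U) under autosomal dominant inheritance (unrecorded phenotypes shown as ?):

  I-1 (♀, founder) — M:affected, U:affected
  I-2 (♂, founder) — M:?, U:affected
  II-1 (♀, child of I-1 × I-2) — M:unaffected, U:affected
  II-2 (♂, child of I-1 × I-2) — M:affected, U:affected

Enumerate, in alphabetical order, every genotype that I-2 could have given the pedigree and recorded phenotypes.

I-2 ∈ {Mm UU, Mm Uu, mm UU, mm Uu}

M/I-1 aff ·: Mm
M/I-2 ? ·: mm|Mm
M/II-1 un I-1×I-2: mm
M/II-2 aff I-1×I-2: Mm|MM
⇒ M over [I-1,I-2,II-1,II-2]: 3 consistent
U/I-1 aff ·: Uu|UU
U/I-2 aff ·: Uu|UU
U/II-1 aff I-1×I-2: Uu|UU
U/II-2 aff I-1×I-2: Uu|UU
⇒ U over [I-1,I-2,II-1,II-2]: 13 consistent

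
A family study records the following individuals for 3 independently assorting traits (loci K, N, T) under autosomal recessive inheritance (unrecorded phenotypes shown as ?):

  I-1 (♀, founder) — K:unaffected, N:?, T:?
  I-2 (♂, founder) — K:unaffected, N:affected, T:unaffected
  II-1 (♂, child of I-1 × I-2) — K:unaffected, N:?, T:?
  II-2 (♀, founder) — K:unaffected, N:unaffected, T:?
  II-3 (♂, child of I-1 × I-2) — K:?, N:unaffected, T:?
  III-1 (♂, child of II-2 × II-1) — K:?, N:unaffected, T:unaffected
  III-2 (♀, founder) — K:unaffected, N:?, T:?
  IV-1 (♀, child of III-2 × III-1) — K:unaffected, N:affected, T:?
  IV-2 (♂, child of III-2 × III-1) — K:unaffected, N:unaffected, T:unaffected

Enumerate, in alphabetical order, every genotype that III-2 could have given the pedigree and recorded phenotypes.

III-2 ∈ {KK Nn TT, KK Nn Tt, KK Nn tt, KK nn TT, KK nn Tt, KK nn tt, Kk Nn TT, Kk Nn Tt, Kk Nn tt, Kk nn TT, Kk nn Tt, Kk nn tt}

K/I-1 un ·: KK|Kk
K/I-2 un ·: KK|Kk
K/II-1 un I-1×I-2: KK|Kk
K/II-2 un ·: KK|Kk
K/II-3 ? I-1×I-2: KK|Kk|kk
K/III-1 ? II-2×II-1: KK|Kk|kk
K/III-2 un ·: KK|Kk
K/IV-1 un III-2×III-1: KK|Kk
K/IV-2 un III-2×III-1: KK|Kk
⇒ K over [I-1,I-2,II-1,II-2,II-3,III-1,III-2,IV-1,IV-2]: 340 consistent
N/I-1 ? ·: NN|Nn
N/I-2 aff ·: nn
N/II-1 ? I-1×I-2: Nn|nn
N/II-2 un ·: NN|Nn
N/II-3 un I-1×I-2: Nn
N/III-1 un II-2×II-1: Nn
N/III-2 ? ·: Nn|nn
N/IV-1 aff III-2×III-1: nn
N/IV-2 un III-2×III-1: NN|Nn
⇒ N over [I-1,I-2,II-1,II-2,II-3,III-1,III-2,IV-1,IV-2]: 18 consistent
T/I-1 ? ·: TT|Tt|tt
T/I-2 un ·: TT|Tt
T/II-1 ? I-1×I-2: TT|Tt|tt
T/II-2 ? ·: TT|Tt|tt
T/II-3 ? I-1×I-2: TT|Tt|tt
T/III-1 un II-2×II-1: TT|Tt
T/III-2 ? ·: TT|Tt|tt
T/IV-1 ? III-2×III-1: TT|Tt|tt
T/IV-2 un III-2×III-1: TT|Tt
⇒ T over [I-1,I-2,II-1,II-2,II-3,III-1,III-2,IV-1,IV-2]: 888 consistent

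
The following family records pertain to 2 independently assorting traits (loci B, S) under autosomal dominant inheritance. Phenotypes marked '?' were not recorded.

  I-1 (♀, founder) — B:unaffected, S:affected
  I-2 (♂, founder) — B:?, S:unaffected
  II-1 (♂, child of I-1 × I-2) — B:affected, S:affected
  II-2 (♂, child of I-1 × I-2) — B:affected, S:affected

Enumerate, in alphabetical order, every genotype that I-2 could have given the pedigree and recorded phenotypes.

B/I-1 un ·: bb
B/I-2 ? ·: Bb|BB
B/II-1 aff I-1×I-2: Bb
B/II-2 aff I-1×I-2: Bb
⇒ B over [I-1,I-2,II-1,II-2]: 2 consistent
S/I-1 aff ·: Ss|SS
S/I-2 un ·: ss
S/II-1 aff I-1×I-2: Ss
S/II-2 aff I-1×I-2: Ss
⇒ S over [I-1,I-2,II-1,II-2]: 2 consistent

I-2 ∈ {BB ss, Bb ss}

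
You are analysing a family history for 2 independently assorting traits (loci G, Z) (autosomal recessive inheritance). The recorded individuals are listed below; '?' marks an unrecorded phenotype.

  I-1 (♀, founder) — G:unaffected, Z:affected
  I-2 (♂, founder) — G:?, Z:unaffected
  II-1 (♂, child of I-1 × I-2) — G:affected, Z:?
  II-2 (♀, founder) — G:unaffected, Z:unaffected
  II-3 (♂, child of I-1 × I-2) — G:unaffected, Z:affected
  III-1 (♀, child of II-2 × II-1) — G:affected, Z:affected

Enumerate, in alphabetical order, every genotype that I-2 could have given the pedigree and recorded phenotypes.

I-2 ∈ {Gg Zz, gg Zz}

G/I-1 un ·: Gg
G/I-2 ? ·: Gg|gg
G/II-1 aff I-1×I-2: gg
G/II-2 un ·: Gg
G/II-3 un I-1×I-2: GG|Gg
G/III-1 aff II-2×II-1: gg
⇒ G over [I-1,I-2,II-1,II-2,II-3,III-1]: 3 consistent
Z/I-1 aff ·: zz
Z/I-2 un ·: Zz
Z/II-1 ? I-1×I-2: Zz|zz
Z/II-2 un ·: Zz
Z/II-3 aff I-1×I-2: zz
Z/III-1 aff II-2×II-1: zz
⇒ Z over [I-1,I-2,II-1,II-2,II-3,III-1]: 2 consistent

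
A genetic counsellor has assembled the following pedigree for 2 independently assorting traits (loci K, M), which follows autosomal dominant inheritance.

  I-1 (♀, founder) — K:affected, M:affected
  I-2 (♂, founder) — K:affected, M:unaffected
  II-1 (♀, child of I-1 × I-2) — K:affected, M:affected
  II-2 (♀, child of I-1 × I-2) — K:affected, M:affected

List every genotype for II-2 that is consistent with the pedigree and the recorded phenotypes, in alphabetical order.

II-2 ∈ {KK Mm, Kk Mm}

K/I-1 aff ·: Kk|KK
K/I-2 aff ·: Kk|KK
K/II-1 aff I-1×I-2: Kk|KK
K/II-2 aff I-1×I-2: Kk|KK
⇒ K over [I-1,I-2,II-1,II-2]: 13 consistent
M/I-1 aff ·: Mm|MM
M/I-2 un ·: mm
M/II-1 aff I-1×I-2: Mm
M/II-2 aff I-1×I-2: Mm
⇒ M over [I-1,I-2,II-1,II-2]: 2 consistent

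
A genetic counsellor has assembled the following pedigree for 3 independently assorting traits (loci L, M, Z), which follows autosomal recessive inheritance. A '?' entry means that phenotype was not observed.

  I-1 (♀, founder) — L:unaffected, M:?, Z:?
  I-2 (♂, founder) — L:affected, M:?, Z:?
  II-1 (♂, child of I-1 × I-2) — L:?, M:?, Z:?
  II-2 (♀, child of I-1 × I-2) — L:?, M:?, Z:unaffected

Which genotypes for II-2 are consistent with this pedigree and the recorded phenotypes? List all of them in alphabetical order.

II-2 ∈ {Ll MM ZZ, Ll MM Zz, Ll Mm ZZ, Ll Mm Zz, Ll mm ZZ, Ll mm Zz, ll MM ZZ, ll MM Zz, ll Mm ZZ, ll Mm Zz, ll mm ZZ, ll mm Zz}

L/I-1 un ·: LL|Ll
L/I-2 aff ·: ll
L/II-1 ? I-1×I-2: Ll|ll
L/II-2 ? I-1×I-2: Ll|ll
⇒ L over [I-1,I-2,II-1,II-2]: 5 consistent
M/I-1 ? ·: MM|Mm|mm
M/I-2 ? ·: MM|Mm|mm
M/II-1 ? I-1×I-2: MM|Mm|mm
M/II-2 ? I-1×I-2: MM|Mm|mm
⇒ M over [I-1,I-2,II-1,II-2]: 29 consistent
Z/I-1 ? ·: ZZ|Zz|zz
Z/I-2 ? ·: ZZ|Zz|zz
Z/II-1 ? I-1×I-2: ZZ|Zz|zz
Z/II-2 un I-1×I-2: ZZ|Zz
⇒ Z over [I-1,I-2,II-1,II-2]: 21 consistent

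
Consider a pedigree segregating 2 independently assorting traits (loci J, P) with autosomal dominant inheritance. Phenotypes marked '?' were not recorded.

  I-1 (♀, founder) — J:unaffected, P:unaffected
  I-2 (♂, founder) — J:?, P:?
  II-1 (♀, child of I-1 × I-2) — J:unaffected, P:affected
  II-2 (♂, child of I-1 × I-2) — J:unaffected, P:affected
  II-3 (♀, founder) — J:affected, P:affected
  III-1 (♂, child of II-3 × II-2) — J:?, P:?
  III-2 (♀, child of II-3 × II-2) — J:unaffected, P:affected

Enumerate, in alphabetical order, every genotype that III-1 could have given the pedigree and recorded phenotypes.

III-1 ∈ {Jj PP, Jj Pp, Jj pp, jj PP, jj Pp, jj pp}

J/I-1 un ·: jj
J/I-2 ? ·: jj|Jj
J/II-1 un I-1×I-2: jj
J/II-2 un I-1×I-2: jj
J/II-3 aff ·: Jj
J/III-1 ? II-3×II-2: jj|Jj
J/III-2 un II-3×II-2: jj
⇒ J over [I-1,I-2,II-1,II-2,II-3,III-1,III-2]: 4 consistent
P/I-1 un ·: pp
P/I-2 ? ·: Pp|PP
P/II-1 aff I-1×I-2: Pp
P/II-2 aff I-1×I-2: Pp
P/II-3 aff ·: Pp|PP
P/III-1 ? II-3×II-2: pp|Pp|PP
P/III-2 aff II-3×II-2: Pp|PP
⇒ P over [I-1,I-2,II-1,II-2,II-3,III-1,III-2]: 20 consistent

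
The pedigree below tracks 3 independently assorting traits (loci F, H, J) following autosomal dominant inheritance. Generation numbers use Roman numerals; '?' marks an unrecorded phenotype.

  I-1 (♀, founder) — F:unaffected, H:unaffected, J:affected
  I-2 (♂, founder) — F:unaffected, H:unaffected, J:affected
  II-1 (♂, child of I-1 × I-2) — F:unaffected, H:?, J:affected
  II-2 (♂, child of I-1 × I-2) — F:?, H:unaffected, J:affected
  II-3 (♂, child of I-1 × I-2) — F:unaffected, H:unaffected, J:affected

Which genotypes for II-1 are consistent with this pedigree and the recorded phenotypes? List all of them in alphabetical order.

II-1 ∈ {ff hh JJ, ff hh Jj}

F/I-1 un ·: ff
F/I-2 un ·: ff
F/II-1 un I-1×I-2: ff
F/II-2 ? I-1×I-2: ff
F/II-3 un I-1×I-2: ff
⇒ F over [I-1,I-2,II-1,II-2,II-3]: 1 consistent
H/I-1 un ·: hh
H/I-2 un ·: hh
H/II-1 ? I-1×I-2: hh
H/II-2 un I-1×I-2: hh
H/II-3 un I-1×I-2: hh
⇒ H over [I-1,I-2,II-1,II-2,II-3]: 1 consistent
J/I-1 aff ·: Jj|JJ
J/I-2 aff ·: Jj|JJ
J/II-1 aff I-1×I-2: Jj|JJ
J/II-2 aff I-1×I-2: Jj|JJ
J/II-3 aff I-1×I-2: Jj|JJ
⇒ J over [I-1,I-2,II-1,II-2,II-3]: 25 consistent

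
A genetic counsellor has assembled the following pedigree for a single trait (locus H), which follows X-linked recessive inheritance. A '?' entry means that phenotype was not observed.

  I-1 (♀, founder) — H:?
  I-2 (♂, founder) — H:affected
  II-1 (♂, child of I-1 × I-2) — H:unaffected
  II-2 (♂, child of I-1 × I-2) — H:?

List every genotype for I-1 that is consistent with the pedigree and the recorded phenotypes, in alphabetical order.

H/I-1 ? ·: X^HX^H|X^HX^h
H/I-2 aff ·: X^hY
H/II-1 un I-1×I-2: X^HY
H/II-2 ? I-1×I-2: X^HY|X^hY
⇒ H over [I-1,I-2,II-1,II-2]: 3 consistent

I-1 ∈ {X^HX^H, X^HX^h}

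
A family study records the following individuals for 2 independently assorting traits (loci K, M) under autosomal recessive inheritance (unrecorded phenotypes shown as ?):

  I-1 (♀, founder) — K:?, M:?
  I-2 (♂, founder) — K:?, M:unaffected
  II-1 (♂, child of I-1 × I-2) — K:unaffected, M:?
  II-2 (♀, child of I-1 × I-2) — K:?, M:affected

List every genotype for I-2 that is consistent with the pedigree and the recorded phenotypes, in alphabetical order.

I-2 ∈ {KK Mm, Kk Mm, kk Mm}

K/I-1 ? ·: KK|Kk|kk
K/I-2 ? ·: KK|Kk|kk
K/II-1 un I-1×I-2: KK|Kk
K/II-2 ? I-1×I-2: KK|Kk|kk
⇒ K over [I-1,I-2,II-1,II-2]: 21 consistent
M/I-1 ? ·: Mm|mm
M/I-2 un ·: Mm
M/II-1 ? I-1×I-2: MM|Mm|mm
M/II-2 aff I-1×I-2: mm
⇒ M over [I-1,I-2,II-1,II-2]: 5 consistent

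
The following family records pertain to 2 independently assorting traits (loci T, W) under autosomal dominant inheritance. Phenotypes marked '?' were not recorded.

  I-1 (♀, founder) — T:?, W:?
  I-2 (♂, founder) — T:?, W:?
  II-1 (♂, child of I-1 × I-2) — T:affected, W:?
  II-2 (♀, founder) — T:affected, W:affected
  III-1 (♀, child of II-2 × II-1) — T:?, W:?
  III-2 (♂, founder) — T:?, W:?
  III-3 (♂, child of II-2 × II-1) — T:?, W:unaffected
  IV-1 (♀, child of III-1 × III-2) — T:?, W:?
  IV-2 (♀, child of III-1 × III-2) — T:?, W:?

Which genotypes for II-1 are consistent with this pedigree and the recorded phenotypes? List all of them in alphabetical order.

T/I-1 ? ·: tt|Tt|TT
T/I-2 ? ·: tt|Tt|TT
T/II-1 aff I-1×I-2: Tt|TT
T/II-2 aff ·: Tt|TT
T/III-1 ? II-2×II-1: tt|Tt|TT
T/III-2 ? ·: tt|Tt|TT
T/III-3 ? II-2×II-1: tt|Tt|TT
T/IV-1 ? III-1×III-2: tt|Tt|TT
T/IV-2 ? III-1×III-2: tt|Tt|TT
⇒ T over [I-1,I-2,II-1,II-2,III-1,III-2,III-3,IV-1,IV-2]: 1139 consistent
W/I-1 ? ·: ww|Ww|WW
W/I-2 ? ·: ww|Ww|WW
W/II-1 ? I-1×I-2: ww|Ww
W/II-2 aff ·: Ww
W/III-1 ? II-2×II-1: ww|Ww|WW
W/III-2 ? ·: ww|Ww|WW
W/III-3 un II-2×II-1: ww
W/IV-1 ? III-1×III-2: ww|Ww|WW
W/IV-2 ? III-1×III-2: ww|Ww|WW
⇒ W over [I-1,I-2,II-1,II-2,III-1,III-2,III-3,IV-1,IV-2]: 295 consistent

II-1 ∈ {TT Ww, TT ww, Tt Ww, Tt ww}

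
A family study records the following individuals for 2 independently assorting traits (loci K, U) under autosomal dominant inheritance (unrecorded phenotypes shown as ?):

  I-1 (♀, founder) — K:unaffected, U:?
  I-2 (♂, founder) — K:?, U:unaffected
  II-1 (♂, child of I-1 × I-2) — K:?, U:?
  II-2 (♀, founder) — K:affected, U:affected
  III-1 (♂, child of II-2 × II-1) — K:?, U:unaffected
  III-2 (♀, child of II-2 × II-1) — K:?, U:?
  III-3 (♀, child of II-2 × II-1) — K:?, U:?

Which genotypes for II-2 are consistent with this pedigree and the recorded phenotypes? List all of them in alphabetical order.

K/I-1 un ·: kk
K/I-2 ? ·: kk|Kk|KK
K/II-1 ? I-1×I-2: kk|Kk
K/II-2 aff ·: Kk|KK
K/III-1 ? II-2×II-1: kk|Kk|KK
K/III-2 ? II-2×II-1: kk|Kk|KK
K/III-3 ? II-2×II-1: kk|Kk|KK
⇒ K over [I-1,I-2,II-1,II-2,III-1,III-2,III-3]: 88 consistent
U/I-1 ? ·: uu|Uu|UU
U/I-2 un ·: uu
U/II-1 ? I-1×I-2: uu|Uu
U/II-2 aff ·: Uu
U/III-1 un II-2×II-1: uu
U/III-2 ? II-2×II-1: uu|Uu|UU
U/III-3 ? II-2×II-1: uu|Uu|UU
⇒ U over [I-1,I-2,II-1,II-2,III-1,III-2,III-3]: 26 consistent

II-2 ∈ {KK Uu, Kk Uu}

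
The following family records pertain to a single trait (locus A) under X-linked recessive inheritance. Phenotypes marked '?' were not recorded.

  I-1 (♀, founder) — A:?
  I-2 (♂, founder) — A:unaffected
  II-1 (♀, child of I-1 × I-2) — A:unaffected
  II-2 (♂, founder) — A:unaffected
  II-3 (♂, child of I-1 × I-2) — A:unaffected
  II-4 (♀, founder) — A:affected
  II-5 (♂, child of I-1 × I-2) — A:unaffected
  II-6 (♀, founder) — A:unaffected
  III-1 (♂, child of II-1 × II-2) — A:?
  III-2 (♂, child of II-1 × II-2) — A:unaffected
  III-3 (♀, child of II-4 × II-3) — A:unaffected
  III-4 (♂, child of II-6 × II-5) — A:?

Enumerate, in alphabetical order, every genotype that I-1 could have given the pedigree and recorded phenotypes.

A/I-1 ? ·: X^AX^A|X^AX^a
A/I-2 un ·: X^AY
A/II-1 un I-1×I-2: X^AX^A|X^AX^a
A/II-2 un ·: X^AY
A/II-3 un I-1×I-2: X^AY
A/II-4 aff ·: X^aX^a
A/II-5 un I-1×I-2: X^AY
A/II-6 un ·: X^AX^A|X^AX^a
A/III-1 ? II-1×II-2: X^AY|X^aY
A/III-2 un II-1×II-2: X^AY
A/III-3 un II-4×II-3: X^AX^a
A/III-4 ? II-6×II-5: X^AY|X^aY
⇒ A over [I-1,I-2,II-1,II-2,II-3,II-4,II-5,II-6,III-1,III-2,III-3,III-4]: 12 consistent

I-1 ∈ {X^AX^A, X^AX^a}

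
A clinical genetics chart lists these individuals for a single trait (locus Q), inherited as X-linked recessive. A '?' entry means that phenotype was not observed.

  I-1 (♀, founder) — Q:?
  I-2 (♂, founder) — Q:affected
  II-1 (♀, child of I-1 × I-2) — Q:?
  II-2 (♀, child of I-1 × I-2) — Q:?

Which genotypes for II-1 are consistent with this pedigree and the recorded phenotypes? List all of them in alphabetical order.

Q/I-1 ? ·: X^QX^Q|X^QX^q|X^qX^q
Q/I-2 aff ·: X^qY
Q/II-1 ? I-1×I-2: X^QX^q|X^qX^q
Q/II-2 ? I-1×I-2: X^QX^q|X^qX^q
⇒ Q over [I-1,I-2,II-1,II-2]: 6 consistent

II-1 ∈ {X^QX^q, X^qX^q}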